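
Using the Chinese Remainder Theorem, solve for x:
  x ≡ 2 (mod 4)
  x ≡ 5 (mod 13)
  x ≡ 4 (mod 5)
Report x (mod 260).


Moduli 4, 13, 5 are pairwise coprime; by CRT there is a unique solution modulo M = 4 · 13 · 5 = 260.
Solve pairwise, accumulating the modulus:
  Start with x ≡ 2 (mod 4).
  Combine with x ≡ 5 (mod 13): since gcd(4, 13) = 1, we get a unique residue mod 52.
    Write x = 2 + 4·t and substitute into x ≡ 5 (mod 13): 4·t ≡ 5 − 2 = 3 (mod 13).
    The inverse of 4 mod 13 is 10 (since 4·10 = 40 = 3·13 + 1), so t ≡ 10·3 = 30 ≡ 4 (mod 13).
    Then x = 2 + 4·4 = 18, valid modulo lcm(4, 13) = 52: x ≡ 18 (mod 52).
  Combine with x ≡ 4 (mod 5): since gcd(52, 5) = 1, we get a unique residue mod 260.
    Write x = 18 + 52·t and substitute into x ≡ 4 (mod 5): 52·t ≡ 4 − 18 = -14 (mod 5).
    Reduce coefficients mod 5: 2·t ≡ 1 (mod 5).
    The inverse of 2 mod 5 is 3 (since 2·3 = 6 = 1·5 + 1), so t ≡ 3·1 = 3 ≡ 3 (mod 5).
    Then x = 18 + 52·3 = 174, valid modulo lcm(52, 5) = 260: x ≡ 174 (mod 260).
Verify: 174 mod 4 = 2 ✓, 174 mod 13 = 5 ✓, 174 mod 5 = 4 ✓.

x ≡ 174 (mod 260).


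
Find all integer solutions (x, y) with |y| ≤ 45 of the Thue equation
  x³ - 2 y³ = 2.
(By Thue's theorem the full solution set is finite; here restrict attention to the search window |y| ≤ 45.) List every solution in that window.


The equation is x³ - 2y³ = 2. For fixed y, x³ = 2·y³ + 2, so a solution requires the RHS to be a perfect cube.
Strategy: iterate y from -45 to 45, compute RHS = 2·y³ + 2, and check whether it is a (positive or negative) perfect cube.
Check small values of y:
  y = 0: RHS = 2 is not a perfect cube.
  y = 1: RHS = 4 is not a perfect cube.
  y = -1: RHS = 0 = (0)³ ⇒ x = 0 works.
  y = 2: RHS = 18 is not a perfect cube.
  y = -2: RHS = -14 is not a perfect cube.
  y = 3: RHS = 56 is not a perfect cube.
  y = -3: RHS = -52 is not a perfect cube.
Continuing the search up to |y| = 45 finds no further solutions beyond those listed.
Collected solutions: (0, -1).

Solutions (with |y| ≤ 45): (0, -1).


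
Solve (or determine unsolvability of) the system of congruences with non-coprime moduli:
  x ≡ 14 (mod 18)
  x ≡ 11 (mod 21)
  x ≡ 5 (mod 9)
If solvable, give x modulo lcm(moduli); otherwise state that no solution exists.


Moduli 18, 21, 9 are not pairwise coprime, so CRT works modulo lcm(m_i) when all pairwise compatibility conditions hold.
Pairwise compatibility: gcd(m_i, m_j) must divide a_i - a_j for every pair.
Merge one congruence at a time:
  Start: x ≡ 14 (mod 18).
  Combine with x ≡ 11 (mod 21): gcd(18, 21) = 3; 11 - 14 = -3, which IS divisible by 3, so compatible.
    Write x = 14 + 18·t and substitute into x ≡ 11 (mod 21): 18·t ≡ 11 − 14 = -3 (mod 21).
    Divide the congruence (and modulus) by g = 3: 6·t ≡ -1 (mod 7).
    Reduce coefficients mod 7: 6·t ≡ 6 (mod 7).
    The inverse of 6 mod 7 is 6 (since 6·6 = 36 = 5·7 + 1), so t ≡ 6·6 = 36 ≡ 1 (mod 7).
    Then x = 14 + 18·1 = 32, valid modulo lcm(18, 21) = 126: x ≡ 32 (mod 126).
  Combine with x ≡ 5 (mod 9): gcd(126, 9) = 9; 5 - 32 = -27, which IS divisible by 9, so compatible.
    Write x = 32 + 126·t and substitute into x ≡ 5 (mod 9): 126·t ≡ 5 − 32 = -27 (mod 9).
    Divide the congruence (and modulus) by g = 9: 14·t ≡ -3 (mod 1).
    Modulo 1 every t works; take t = 0.
    Then x = 32 + 126·0 = 32, valid modulo lcm(126, 9) = 126: x ≡ 32 (mod 126).
Verify: 32 mod 18 = 14, 32 mod 21 = 11, 32 mod 9 = 5.

x ≡ 32 (mod 126).


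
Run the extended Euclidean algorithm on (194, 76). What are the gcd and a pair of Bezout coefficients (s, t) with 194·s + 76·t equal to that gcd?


Euclidean algorithm on (194, 76) — divide until remainder is 0:
  194 = 2 · 76 + 42
  76 = 1 · 42 + 34
  42 = 1 · 34 + 8
  34 = 4 · 8 + 2
  8 = 4 · 2 + 0
gcd(194, 76) = 2.
Track Bezout coefficients alongside the remainders: start with r₀ = 194 = a·1 + b·0 (s = 1, t = 0) and r₁ = 76 = a·0 + b·1 (s = 0, t = 1); each new remainder r_{k+1} = r_{k-1} − q_k·r_k inherits s_{k+1} = s_{k-1} − q_k·s_k, t_{k+1} = t_{k-1} − q_k·t_k, so r_k = a·s_k + b·t_k at every step:
  q = 2: r = 42, s = 1 − 2·0 = 1, t = 0 − 2·1 = -2  (check: 194·1 + 76·(-2) = 42)
  q = 1: r = 34, s = 0 − 1·1 = -1, t = 1 − 1·(-2) = 3  (check: 194·(-1) + 76·3 = 34)
  q = 1: r = 8, s = 1 − 1·(-1) = 2, t = -2 − 1·3 = -5  (check: 194·2 + 76·(-5) = 8)
  q = 4: r = 2, s = -1 − 4·2 = -9, t = 3 − 4·(-5) = 23  (check: 194·(-9) + 76·23 = 2)
The row with r = 2 (the gcd) gives the Bezout coefficients s = -9, t = 23.
Result: 194 · (-9) + 76 · (23) = 2.

gcd(194, 76) = 2; s = -9, t = 23 (check: 194·(-9) + 76·23 = 2).


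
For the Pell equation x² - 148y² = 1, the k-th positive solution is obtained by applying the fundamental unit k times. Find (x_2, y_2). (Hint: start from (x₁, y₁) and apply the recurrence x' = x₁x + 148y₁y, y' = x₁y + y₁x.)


Step 1: Find the fundamental solution (x₁, y₁) of x² - 148y² = 1.
  Expand √148 as a continued fraction. a₀ = ⌊√148⌋ = 12; iterate m_{k+1} = d_k·a_k − m_k, d_{k+1} = (148 − m_{k+1}²)/d_k, a_{k+1} = ⌊(a₀ + m_{k+1})/d_{k+1}⌋ (starting m₀ = 0, d₀ = 1), with convergents p_k = a_k·p_{k-1} + p_{k-2}, q_k = a_k·q_{k-1} + q_{k-2} (p₋₁ = 1, q₋₁ = 0):
  k = 0: a₀ = 12; p₀/q₀ = 12/1; p₀² − 148·q₀² = 144 − 148 = -4.
  k = 1: m = 12, d = 4, a = ⌊(12 + 12)/4⌋ = 6; p/q = (6·12 + 1)/(6·1 + 0) = 73/6; p² − 148·q² = 5329 − 5328 = 1.
  The first convergent with p² − 148·q² = 1 gives the fundamental solution (x₁, y₁) = (73, 6).
Step 2: Apply the recurrence (x_{n+1}, y_{n+1}) = (x₁x_n + 148y₁y_n, x₁y_n + y₁x_n) repeatedly.
  From (x_1, y_1) = (73, 6): x_2 = 73·73 + 148·6·6 = 10657; y_2 = 73·6 + 6·73 = 876.
Step 3: Verify x_2² - 148·y_2² = 113571649 - 113571648 = 1 (should be 1). ✓

(x_1, y_1) = (73, 6); (x_2, y_2) = (10657, 876).


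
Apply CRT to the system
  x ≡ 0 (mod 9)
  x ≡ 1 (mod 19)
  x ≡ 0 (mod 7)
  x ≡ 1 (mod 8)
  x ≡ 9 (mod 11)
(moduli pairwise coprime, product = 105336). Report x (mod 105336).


Product of moduli M = 9 · 19 · 7 · 8 · 11 = 105336.
Merge one congruence at a time:
  Start: x ≡ 0 (mod 9).
  Combine with x ≡ 1 (mod 19); new modulus lcm = 171.
    Write x = 0 + 9·t and substitute into x ≡ 1 (mod 19): 9·t ≡ 1 − 0 = 1 (mod 19).
    The inverse of 9 mod 19 is 17 (since 9·17 = 153 = 8·19 + 1), so t ≡ 17·1 = 17 ≡ 17 (mod 19).
    Then x = 0 + 9·17 = 153, valid modulo lcm(9, 19) = 171: x ≡ 153 (mod 171).
  Combine with x ≡ 0 (mod 7); new modulus lcm = 1197.
    Write x = 153 + 171·t and substitute into x ≡ 0 (mod 7): 171·t ≡ 0 − 153 = -153 (mod 7).
    Reduce coefficients mod 7: 3·t ≡ 1 (mod 7).
    The inverse of 3 mod 7 is 5 (since 3·5 = 15 = 2·7 + 1), so t ≡ 5·1 = 5 ≡ 5 (mod 7).
    Then x = 153 + 171·5 = 1008, valid modulo lcm(171, 7) = 1197: x ≡ 1008 (mod 1197).
  Combine with x ≡ 1 (mod 8); new modulus lcm = 9576.
    Write x = 1008 + 1197·t and substitute into x ≡ 1 (mod 8): 1197·t ≡ 1 − 1008 = -1007 (mod 8).
    Reduce coefficients mod 8: 5·t ≡ 1 (mod 8).
    The inverse of 5 mod 8 is 5 (since 5·5 = 25 = 3·8 + 1), so t ≡ 5·1 = 5 ≡ 5 (mod 8).
    Then x = 1008 + 1197·5 = 6993, valid modulo lcm(1197, 8) = 9576: x ≡ 6993 (mod 9576).
  Combine with x ≡ 9 (mod 11); new modulus lcm = 105336.
    Write x = 6993 + 9576·t and substitute into x ≡ 9 (mod 11): 9576·t ≡ 9 − 6993 = -6984 (mod 11).
    Reduce coefficients mod 11: 6·t ≡ 1 (mod 11).
    The inverse of 6 mod 11 is 2 (since 6·2 = 12 = 1·11 + 1), so t ≡ 2·1 = 2 ≡ 2 (mod 11).
    Then x = 6993 + 9576·2 = 26145, valid modulo lcm(9576, 11) = 105336: x ≡ 26145 (mod 105336).
Verify against each original: 26145 mod 9 = 0, 26145 mod 19 = 1, 26145 mod 7 = 0, 26145 mod 8 = 1, 26145 mod 11 = 9.

x ≡ 26145 (mod 105336).


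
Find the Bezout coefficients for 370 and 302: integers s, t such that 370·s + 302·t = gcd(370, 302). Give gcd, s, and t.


Euclidean algorithm on (370, 302) — divide until remainder is 0:
  370 = 1 · 302 + 68
  302 = 4 · 68 + 30
  68 = 2 · 30 + 8
  30 = 3 · 8 + 6
  8 = 1 · 6 + 2
  6 = 3 · 2 + 0
gcd(370, 302) = 2.
Track Bezout coefficients alongside the remainders: start with r₀ = 370 = a·1 + b·0 (s = 1, t = 0) and r₁ = 302 = a·0 + b·1 (s = 0, t = 1); each new remainder r_{k+1} = r_{k-1} − q_k·r_k inherits s_{k+1} = s_{k-1} − q_k·s_k, t_{k+1} = t_{k-1} − q_k·t_k, so r_k = a·s_k + b·t_k at every step:
  q = 1: r = 68, s = 1 − 1·0 = 1, t = 0 − 1·1 = -1  (check: 370·1 + 302·(-1) = 68)
  q = 4: r = 30, s = 0 − 4·1 = -4, t = 1 − 4·(-1) = 5  (check: 370·(-4) + 302·5 = 30)
  q = 2: r = 8, s = 1 − 2·(-4) = 9, t = -1 − 2·5 = -11  (check: 370·9 + 302·(-11) = 8)
  q = 3: r = 6, s = -4 − 3·9 = -31, t = 5 − 3·(-11) = 38  (check: 370·(-31) + 302·38 = 6)
  q = 1: r = 2, s = 9 − 1·(-31) = 40, t = -11 − 1·38 = -49  (check: 370·40 + 302·(-49) = 2)
The row with r = 2 (the gcd) gives the Bezout coefficients s = 40, t = -49.
Result: 370 · (40) + 302 · (-49) = 2.

gcd(370, 302) = 2; s = 40, t = -49 (check: 370·40 + 302·(-49) = 2).


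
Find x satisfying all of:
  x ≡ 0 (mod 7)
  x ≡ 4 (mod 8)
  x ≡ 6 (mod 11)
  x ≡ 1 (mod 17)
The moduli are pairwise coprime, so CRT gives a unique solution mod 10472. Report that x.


Product of moduli M = 7 · 8 · 11 · 17 = 10472.
Merge one congruence at a time:
  Start: x ≡ 0 (mod 7).
  Combine with x ≡ 4 (mod 8); new modulus lcm = 56.
    Write x = 0 + 7·t and substitute into x ≡ 4 (mod 8): 7·t ≡ 4 − 0 = 4 (mod 8).
    The inverse of 7 mod 8 is 7 (since 7·7 = 49 = 6·8 + 1), so t ≡ 7·4 = 28 ≡ 4 (mod 8).
    Then x = 0 + 7·4 = 28, valid modulo lcm(7, 8) = 56: x ≡ 28 (mod 56).
  Combine with x ≡ 6 (mod 11); new modulus lcm = 616.
    Write x = 28 + 56·t and substitute into x ≡ 6 (mod 11): 56·t ≡ 6 − 28 = -22 (mod 11).
    Reduce coefficients mod 11: 1·t ≡ 0 (mod 11).
    So t ≡ 0 (mod 11).
    Then x = 28 + 56·0 = 28, valid modulo lcm(56, 11) = 616: x ≡ 28 (mod 616).
  Combine with x ≡ 1 (mod 17); new modulus lcm = 10472.
    Write x = 28 + 616·t and substitute into x ≡ 1 (mod 17): 616·t ≡ 1 − 28 = -27 (mod 17).
    Reduce coefficients mod 17: 4·t ≡ 7 (mod 17).
    The inverse of 4 mod 17 is 13 (since 4·13 = 52 = 3·17 + 1), so t ≡ 13·7 = 91 ≡ 6 (mod 17).
    Then x = 28 + 616·6 = 3724, valid modulo lcm(616, 17) = 10472: x ≡ 3724 (mod 10472).
Verify against each original: 3724 mod 7 = 0, 3724 mod 8 = 4, 3724 mod 11 = 6, 3724 mod 17 = 1.

x ≡ 3724 (mod 10472).


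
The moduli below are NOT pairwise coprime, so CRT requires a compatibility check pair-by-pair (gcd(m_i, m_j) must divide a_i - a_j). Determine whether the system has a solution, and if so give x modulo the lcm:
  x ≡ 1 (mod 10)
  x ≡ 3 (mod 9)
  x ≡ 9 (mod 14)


Moduli 10, 9, 14 are not pairwise coprime, so CRT works modulo lcm(m_i) when all pairwise compatibility conditions hold.
Pairwise compatibility: gcd(m_i, m_j) must divide a_i - a_j for every pair.
Merge one congruence at a time:
  Start: x ≡ 1 (mod 10).
  Combine with x ≡ 3 (mod 9): gcd(10, 9) = 1; 3 - 1 = 2, which IS divisible by 1, so compatible.
    Write x = 1 + 10·t and substitute into x ≡ 3 (mod 9): 10·t ≡ 3 − 1 = 2 (mod 9).
    Reduce coefficients mod 9: 1·t ≡ 2 (mod 9).
    So t ≡ 2 (mod 9).
    Then x = 1 + 10·2 = 21, valid modulo lcm(10, 9) = 90: x ≡ 21 (mod 90).
  Combine with x ≡ 9 (mod 14): gcd(90, 14) = 2; 9 - 21 = -12, which IS divisible by 2, so compatible.
    Write x = 21 + 90·t and substitute into x ≡ 9 (mod 14): 90·t ≡ 9 − 21 = -12 (mod 14).
    Divide the congruence (and modulus) by g = 2: 45·t ≡ -6 (mod 7).
    Reduce coefficients mod 7: 3·t ≡ 1 (mod 7).
    The inverse of 3 mod 7 is 5 (since 3·5 = 15 = 2·7 + 1), so t ≡ 5·1 = 5 ≡ 5 (mod 7).
    Then x = 21 + 90·5 = 471, valid modulo lcm(90, 14) = 630: x ≡ 471 (mod 630).
Verify: 471 mod 10 = 1, 471 mod 9 = 3, 471 mod 14 = 9.

x ≡ 471 (mod 630).


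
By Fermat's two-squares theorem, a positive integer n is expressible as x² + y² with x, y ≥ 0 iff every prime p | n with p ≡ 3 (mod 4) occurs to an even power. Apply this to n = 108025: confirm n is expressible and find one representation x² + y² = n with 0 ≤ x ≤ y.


Step 1: Factor n = 108025 = 5^2 · 29 · 149.
Step 2: Check the mod-4 condition on each prime factor: 5 ≡ 1 (mod 4), exponent 2; 29 ≡ 1 (mod 4), exponent 1; 149 ≡ 1 (mod 4), exponent 1.
All primes ≡ 3 (mod 4) appear to even exponent (or don't appear), so by the two-squares theorem n IS expressible as a sum of two squares.
Step 3: Build a representation. Group n = k² · m with k = 5 and m = 29 · 149 = 4321 (a product of primes ≡ 1 (mod 4)); a representation of m scales to one of n via (k·x)² + (k·y)² = k²(x² + y²). Each prime p ≡ 1 (mod 4) is itself a sum of two squares; find a² by testing p − a² for a perfect square:
  29: 29 − 1² = 28, 29 − 2² = 25 = 5² ⇒ 29 = 2² + 5².
  149: 149 − 1² = 148, 149 − 2² = 145, 149 − 3² = 140, 149 − 4² = 133, 149 − 5² = 124, 149 − 6² = 113, 149 − 7² = 100 = 10² ⇒ 149 = 7² + 10².
  Combine using the Brahmagupta–Fibonacci identity (a² + b²)(c² + d²) = (ac − bd)² + (ad + bc)² = (ac + bd)² + (ad − bc)²:
  29 · 149 = 4321: from (2² + 5²)(7² + 10²), take (2·7 − 5·10, 2·10 + 5·7) = (14 − 50, 20 + 35) = (-36, 55); dropping signs (only squares matter) gives (36, 55); check 36² + 55² = 1296 + 3025 = 4321 ✓.
  Scale by k = 5: (5·36, 5·55) = (180, 275).
Step 4: Order so x ≤ y and verify: 180² + 275² = 32400 + 75625 = 108025 = n. ✓

n = 108025 = 180² + 275² (one valid representation with x ≤ y).


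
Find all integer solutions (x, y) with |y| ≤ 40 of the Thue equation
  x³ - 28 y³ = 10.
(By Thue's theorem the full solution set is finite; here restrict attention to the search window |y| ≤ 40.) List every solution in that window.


The equation is x³ - 28y³ = 10. For fixed y, x³ = 28·y³ + 10, so a solution requires the RHS to be a perfect cube.
Strategy: iterate y from -40 to 40, compute RHS = 28·y³ + 10, and check whether it is a (positive or negative) perfect cube.
Check small values of y:
  y = 0: RHS = 10 is not a perfect cube.
  y = 1: RHS = 38 is not a perfect cube.
  y = -1: RHS = -18 is not a perfect cube.
  y = 2: RHS = 234 is not a perfect cube.
  y = -2: RHS = -214 is not a perfect cube.
  y = 3: RHS = 766 is not a perfect cube.
  y = -3: RHS = -746 is not a perfect cube.
Continuing the search up to |y| = 40 finds no solutions either.
No (x, y) in the scanned range satisfies the equation.

No integer solutions with |y| ≤ 40.


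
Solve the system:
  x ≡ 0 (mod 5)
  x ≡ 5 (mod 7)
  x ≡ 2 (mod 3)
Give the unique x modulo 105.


Moduli 5, 7, 3 are pairwise coprime; by CRT there is a unique solution modulo M = 5 · 7 · 3 = 105.
Solve pairwise, accumulating the modulus:
  Start with x ≡ 0 (mod 5).
  Combine with x ≡ 5 (mod 7): since gcd(5, 7) = 1, we get a unique residue mod 35.
    Write x = 0 + 5·t and substitute into x ≡ 5 (mod 7): 5·t ≡ 5 − 0 = 5 (mod 7).
    The inverse of 5 mod 7 is 3 (since 5·3 = 15 = 2·7 + 1), so t ≡ 3·5 = 15 ≡ 1 (mod 7).
    Then x = 0 + 5·1 = 5, valid modulo lcm(5, 7) = 35: x ≡ 5 (mod 35).
  Combine with x ≡ 2 (mod 3): since gcd(35, 3) = 1, we get a unique residue mod 105.
    Write x = 5 + 35·t and substitute into x ≡ 2 (mod 3): 35·t ≡ 2 − 5 = -3 (mod 3).
    Reduce coefficients mod 3: 2·t ≡ 0 (mod 3).
    The inverse of 2 mod 3 is 2 (since 2·2 = 4 = 1·3 + 1), so t ≡ 2·0 = 0 ≡ 0 (mod 3).
    Then x = 5 + 35·0 = 5, valid modulo lcm(35, 3) = 105: x ≡ 5 (mod 105).
Verify: 5 mod 5 = 0 ✓, 5 mod 7 = 5 ✓, 5 mod 3 = 2 ✓.

x ≡ 5 (mod 105).


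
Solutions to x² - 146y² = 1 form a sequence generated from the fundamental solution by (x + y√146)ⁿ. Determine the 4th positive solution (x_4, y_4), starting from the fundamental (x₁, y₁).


Step 1: Find the fundamental solution (x₁, y₁) of x² - 146y² = 1.
  Expand √146 as a continued fraction. a₀ = ⌊√146⌋ = 12; iterate m_{k+1} = d_k·a_k − m_k, d_{k+1} = (146 − m_{k+1}²)/d_k, a_{k+1} = ⌊(a₀ + m_{k+1})/d_{k+1}⌋ (starting m₀ = 0, d₀ = 1), with convergents p_k = a_k·p_{k-1} + p_{k-2}, q_k = a_k·q_{k-1} + q_{k-2} (p₋₁ = 1, q₋₁ = 0):
  k = 0: a₀ = 12; p₀/q₀ = 12/1; p₀² − 146·q₀² = 144 − 146 = -2.
  k = 1: m = 12, d = 2, a = ⌊(12 + 12)/2⌋ = 12; p/q = (12·12 + 1)/(12·1 + 0) = 145/12; p² − 146·q² = 21025 − 21024 = 1.
  The first convergent with p² − 146·q² = 1 gives the fundamental solution (x₁, y₁) = (145, 12).
Step 2: Apply the recurrence (x_{n+1}, y_{n+1}) = (x₁x_n + 146y₁y_n, x₁y_n + y₁x_n) repeatedly.
  From (x_1, y_1) = (145, 12): x_2 = 145·145 + 146·12·12 = 42049; y_2 = 145·12 + 12·145 = 3480.
  From (x_2, y_2) = (42049, 3480): x_3 = 145·42049 + 146·12·3480 = 12194065; y_3 = 145·3480 + 12·42049 = 1009188.
  From (x_3, y_3) = (12194065, 1009188): x_4 = 145·12194065 + 146·12·1009188 = 3536236801; y_4 = 145·1009188 + 12·12194065 = 292661040.
Step 3: Verify x_4² - 146·y_4² = 12504970712746713601 - 12504970712746713600 = 1 (should be 1). ✓

(x_1, y_1) = (145, 12); (x_4, y_4) = (3536236801, 292661040).


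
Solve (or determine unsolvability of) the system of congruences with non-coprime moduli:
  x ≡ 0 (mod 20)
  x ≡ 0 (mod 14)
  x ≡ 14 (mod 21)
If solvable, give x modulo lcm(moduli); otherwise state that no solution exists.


Moduli 20, 14, 21 are not pairwise coprime, so CRT works modulo lcm(m_i) when all pairwise compatibility conditions hold.
Pairwise compatibility: gcd(m_i, m_j) must divide a_i - a_j for every pair.
Merge one congruence at a time:
  Start: x ≡ 0 (mod 20).
  Combine with x ≡ 0 (mod 14): gcd(20, 14) = 2; 0 - 0 = 0, which IS divisible by 2, so compatible.
    Write x = 0 + 20·t and substitute into x ≡ 0 (mod 14): 20·t ≡ 0 − 0 = 0 (mod 14).
    Divide the congruence (and modulus) by g = 2: 10·t ≡ 0 (mod 7).
    Reduce coefficients mod 7: 3·t ≡ 0 (mod 7).
    The inverse of 3 mod 7 is 5 (since 3·5 = 15 = 2·7 + 1), so t ≡ 5·0 = 0 ≡ 0 (mod 7).
    Then x = 0 + 20·0 = 0, valid modulo lcm(20, 14) = 140: x ≡ 0 (mod 140).
  Combine with x ≡ 14 (mod 21): gcd(140, 21) = 7; 14 - 0 = 14, which IS divisible by 7, so compatible.
    Write x = 0 + 140·t and substitute into x ≡ 14 (mod 21): 140·t ≡ 14 − 0 = 14 (mod 21).
    Divide the congruence (and modulus) by g = 7: 20·t ≡ 2 (mod 3).
    Reduce coefficients mod 3: 2·t ≡ 2 (mod 3).
    The inverse of 2 mod 3 is 2 (since 2·2 = 4 = 1·3 + 1), so t ≡ 2·2 = 4 ≡ 1 (mod 3).
    Then x = 0 + 140·1 = 140, valid modulo lcm(140, 21) = 420: x ≡ 140 (mod 420).
Verify: 140 mod 20 = 0, 140 mod 14 = 0, 140 mod 21 = 14.

x ≡ 140 (mod 420).


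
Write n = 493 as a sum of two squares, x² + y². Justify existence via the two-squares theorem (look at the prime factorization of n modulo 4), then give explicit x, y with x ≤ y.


Step 1: Factor n = 493 = 17 · 29.
Step 2: Check the mod-4 condition on each prime factor: 17 ≡ 1 (mod 4), exponent 1; 29 ≡ 1 (mod 4), exponent 1.
All primes ≡ 3 (mod 4) appear to even exponent (or don't appear), so by the two-squares theorem n IS expressible as a sum of two squares.
Step 3: Build a representation. Here n = 17 · 29 is a product of primes ≡ 1 (mod 4). Each prime p ≡ 1 (mod 4) is itself a sum of two squares; find a² by testing p − a² for a perfect square:
  17: 17 − 1² = 16 = 4² ⇒ 17 = 1² + 4².
  29: 29 − 1² = 28, 29 − 2² = 25 = 5² ⇒ 29 = 2² + 5².
  Combine using the Brahmagupta–Fibonacci identity (a² + b²)(c² + d²) = (ac − bd)² + (ad + bc)² = (ac + bd)² + (ad − bc)²:
  17 · 29 = 493: from (1² + 4²)(2² + 5²), take (1·2 − 4·5, 1·5 + 4·2) = (2 − 20, 5 + 8) = (-18, 13); dropping signs (only squares matter) gives (18, 13); check 18² + 13² = 324 + 169 = 493 ✓.
Step 4: Order so x ≤ y and verify: 13² + 18² = 169 + 324 = 493 = n. ✓

n = 493 = 13² + 18² (one valid representation with x ≤ y).


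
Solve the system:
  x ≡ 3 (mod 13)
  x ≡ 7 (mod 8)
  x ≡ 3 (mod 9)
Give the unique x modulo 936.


Moduli 13, 8, 9 are pairwise coprime; by CRT there is a unique solution modulo M = 13 · 8 · 9 = 936.
Solve pairwise, accumulating the modulus:
  Start with x ≡ 3 (mod 13).
  Combine with x ≡ 7 (mod 8): since gcd(13, 8) = 1, we get a unique residue mod 104.
    Write x = 3 + 13·t and substitute into x ≡ 7 (mod 8): 13·t ≡ 7 − 3 = 4 (mod 8).
    Reduce coefficients mod 8: 5·t ≡ 4 (mod 8).
    The inverse of 5 mod 8 is 5 (since 5·5 = 25 = 3·8 + 1), so t ≡ 5·4 = 20 ≡ 4 (mod 8).
    Then x = 3 + 13·4 = 55, valid modulo lcm(13, 8) = 104: x ≡ 55 (mod 104).
  Combine with x ≡ 3 (mod 9): since gcd(104, 9) = 1, we get a unique residue mod 936.
    Write x = 55 + 104·t and substitute into x ≡ 3 (mod 9): 104·t ≡ 3 − 55 = -52 (mod 9).
    Reduce coefficients mod 9: 5·t ≡ 2 (mod 9).
    The inverse of 5 mod 9 is 2 (since 5·2 = 10 = 1·9 + 1), so t ≡ 2·2 = 4 ≡ 4 (mod 9).
    Then x = 55 + 104·4 = 471, valid modulo lcm(104, 9) = 936: x ≡ 471 (mod 936).
Verify: 471 mod 13 = 3 ✓, 471 mod 8 = 7 ✓, 471 mod 9 = 3 ✓.

x ≡ 471 (mod 936).


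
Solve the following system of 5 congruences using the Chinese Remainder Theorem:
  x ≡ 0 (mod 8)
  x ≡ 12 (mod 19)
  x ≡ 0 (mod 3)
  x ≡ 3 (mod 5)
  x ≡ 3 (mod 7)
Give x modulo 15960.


Product of moduli M = 8 · 19 · 3 · 5 · 7 = 15960.
Merge one congruence at a time:
  Start: x ≡ 0 (mod 8).
  Combine with x ≡ 12 (mod 19); new modulus lcm = 152.
    Write x = 0 + 8·t and substitute into x ≡ 12 (mod 19): 8·t ≡ 12 − 0 = 12 (mod 19).
    The inverse of 8 mod 19 is 12 (since 8·12 = 96 = 5·19 + 1), so t ≡ 12·12 = 144 ≡ 11 (mod 19).
    Then x = 0 + 8·11 = 88, valid modulo lcm(8, 19) = 152: x ≡ 88 (mod 152).
  Combine with x ≡ 0 (mod 3); new modulus lcm = 456.
    Write x = 88 + 152·t and substitute into x ≡ 0 (mod 3): 152·t ≡ 0 − 88 = -88 (mod 3).
    Reduce coefficients mod 3: 2·t ≡ 2 (mod 3).
    The inverse of 2 mod 3 is 2 (since 2·2 = 4 = 1·3 + 1), so t ≡ 2·2 = 4 ≡ 1 (mod 3).
    Then x = 88 + 152·1 = 240, valid modulo lcm(152, 3) = 456: x ≡ 240 (mod 456).
  Combine with x ≡ 3 (mod 5); new modulus lcm = 2280.
    Write x = 240 + 456·t and substitute into x ≡ 3 (mod 5): 456·t ≡ 3 − 240 = -237 (mod 5).
    Reduce coefficients mod 5: 1·t ≡ 3 (mod 5).
    So t ≡ 3 (mod 5).
    Then x = 240 + 456·3 = 1608, valid modulo lcm(456, 5) = 2280: x ≡ 1608 (mod 2280).
  Combine with x ≡ 3 (mod 7); new modulus lcm = 15960.
    Write x = 1608 + 2280·t and substitute into x ≡ 3 (mod 7): 2280·t ≡ 3 − 1608 = -1605 (mod 7).
    Reduce coefficients mod 7: 5·t ≡ 5 (mod 7).
    The inverse of 5 mod 7 is 3 (since 5·3 = 15 = 2·7 + 1), so t ≡ 3·5 = 15 ≡ 1 (mod 7).
    Then x = 1608 + 2280·1 = 3888, valid modulo lcm(2280, 7) = 15960: x ≡ 3888 (mod 15960).
Verify against each original: 3888 mod 8 = 0, 3888 mod 19 = 12, 3888 mod 3 = 0, 3888 mod 5 = 3, 3888 mod 7 = 3.

x ≡ 3888 (mod 15960).


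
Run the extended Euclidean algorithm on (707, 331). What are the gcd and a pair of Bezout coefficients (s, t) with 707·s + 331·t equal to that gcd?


Euclidean algorithm on (707, 331) — divide until remainder is 0:
  707 = 2 · 331 + 45
  331 = 7 · 45 + 16
  45 = 2 · 16 + 13
  16 = 1 · 13 + 3
  13 = 4 · 3 + 1
  3 = 3 · 1 + 0
gcd(707, 331) = 1.
Track Bezout coefficients alongside the remainders: start with r₀ = 707 = a·1 + b·0 (s = 1, t = 0) and r₁ = 331 = a·0 + b·1 (s = 0, t = 1); each new remainder r_{k+1} = r_{k-1} − q_k·r_k inherits s_{k+1} = s_{k-1} − q_k·s_k, t_{k+1} = t_{k-1} − q_k·t_k, so r_k = a·s_k + b·t_k at every step:
  q = 2: r = 45, s = 1 − 2·0 = 1, t = 0 − 2·1 = -2  (check: 707·1 + 331·(-2) = 45)
  q = 7: r = 16, s = 0 − 7·1 = -7, t = 1 − 7·(-2) = 15  (check: 707·(-7) + 331·15 = 16)
  q = 2: r = 13, s = 1 − 2·(-7) = 15, t = -2 − 2·15 = -32  (check: 707·15 + 331·(-32) = 13)
  q = 1: r = 3, s = -7 − 1·15 = -22, t = 15 − 1·(-32) = 47  (check: 707·(-22) + 331·47 = 3)
  q = 4: r = 1, s = 15 − 4·(-22) = 103, t = -32 − 4·47 = -220  (check: 707·103 + 331·(-220) = 1)
The row with r = 1 (the gcd) gives the Bezout coefficients s = 103, t = -220.
Result: 707 · (103) + 331 · (-220) = 1.

gcd(707, 331) = 1; s = 103, t = -220 (check: 707·103 + 331·(-220) = 1).


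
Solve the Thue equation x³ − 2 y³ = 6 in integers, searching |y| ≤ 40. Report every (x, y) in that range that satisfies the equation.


The equation is x³ - 2y³ = 6. For fixed y, x³ = 2·y³ + 6, so a solution requires the RHS to be a perfect cube.
Strategy: iterate y from -40 to 40, compute RHS = 2·y³ + 6, and check whether it is a (positive or negative) perfect cube.
Check small values of y:
  y = 0: RHS = 6 is not a perfect cube.
  y = 1: RHS = 8 = (2)³ ⇒ x = 2 works.
  y = -1: RHS = 4 is not a perfect cube.
  y = 2: RHS = 22 is not a perfect cube.
  y = -2: RHS = -10 is not a perfect cube.
  y = 3: RHS = 60 is not a perfect cube.
  y = -3: RHS = -48 is not a perfect cube.
Continuing the search up to |y| = 40 finds no further solutions beyond those listed.
Collected solutions: (2, 1).

Solutions (with |y| ≤ 40): (2, 1).


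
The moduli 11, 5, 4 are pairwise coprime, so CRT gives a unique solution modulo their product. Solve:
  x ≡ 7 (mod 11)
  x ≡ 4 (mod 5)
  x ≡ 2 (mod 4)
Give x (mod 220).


Moduli 11, 5, 4 are pairwise coprime; by CRT there is a unique solution modulo M = 11 · 5 · 4 = 220.
Solve pairwise, accumulating the modulus:
  Start with x ≡ 7 (mod 11).
  Combine with x ≡ 4 (mod 5): since gcd(11, 5) = 1, we get a unique residue mod 55.
    Write x = 7 + 11·t and substitute into x ≡ 4 (mod 5): 11·t ≡ 4 − 7 = -3 (mod 5).
    Reduce coefficients mod 5: 1·t ≡ 2 (mod 5).
    So t ≡ 2 (mod 5).
    Then x = 7 + 11·2 = 29, valid modulo lcm(11, 5) = 55: x ≡ 29 (mod 55).
  Combine with x ≡ 2 (mod 4): since gcd(55, 4) = 1, we get a unique residue mod 220.
    Write x = 29 + 55·t and substitute into x ≡ 2 (mod 4): 55·t ≡ 2 − 29 = -27 (mod 4).
    Reduce coefficients mod 4: 3·t ≡ 1 (mod 4).
    The inverse of 3 mod 4 is 3 (since 3·3 = 9 = 2·4 + 1), so t ≡ 3·1 = 3 ≡ 3 (mod 4).
    Then x = 29 + 55·3 = 194, valid modulo lcm(55, 4) = 220: x ≡ 194 (mod 220).
Verify: 194 mod 11 = 7 ✓, 194 mod 5 = 4 ✓, 194 mod 4 = 2 ✓.

x ≡ 194 (mod 220).


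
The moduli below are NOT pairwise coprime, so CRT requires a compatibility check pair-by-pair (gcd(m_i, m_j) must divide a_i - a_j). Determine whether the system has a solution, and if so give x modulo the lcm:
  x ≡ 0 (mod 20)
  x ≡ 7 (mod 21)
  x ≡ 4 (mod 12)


Moduli 20, 21, 12 are not pairwise coprime, so CRT works modulo lcm(m_i) when all pairwise compatibility conditions hold.
Pairwise compatibility: gcd(m_i, m_j) must divide a_i - a_j for every pair.
Merge one congruence at a time:
  Start: x ≡ 0 (mod 20).
  Combine with x ≡ 7 (mod 21): gcd(20, 21) = 1; 7 - 0 = 7, which IS divisible by 1, so compatible.
    Write x = 0 + 20·t and substitute into x ≡ 7 (mod 21): 20·t ≡ 7 − 0 = 7 (mod 21).
    The inverse of 20 mod 21 is 20 (since 20·20 = 400 = 19·21 + 1), so t ≡ 20·7 = 140 ≡ 14 (mod 21).
    Then x = 0 + 20·14 = 280, valid modulo lcm(20, 21) = 420: x ≡ 280 (mod 420).
  Combine with x ≡ 4 (mod 12): gcd(420, 12) = 12; 4 - 280 = -276, which IS divisible by 12, so compatible.
    Write x = 280 + 420·t and substitute into x ≡ 4 (mod 12): 420·t ≡ 4 − 280 = -276 (mod 12).
    Divide the congruence (and modulus) by g = 12: 35·t ≡ -23 (mod 1).
    Modulo 1 every t works; take t = 0.
    Then x = 280 + 420·0 = 280, valid modulo lcm(420, 12) = 420: x ≡ 280 (mod 420).
Verify: 280 mod 20 = 0, 280 mod 21 = 7, 280 mod 12 = 4.

x ≡ 280 (mod 420).


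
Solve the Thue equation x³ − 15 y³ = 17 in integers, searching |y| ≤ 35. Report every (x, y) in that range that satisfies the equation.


The equation is x³ - 15y³ = 17. For fixed y, x³ = 15·y³ + 17, so a solution requires the RHS to be a perfect cube.
Strategy: iterate y from -35 to 35, compute RHS = 15·y³ + 17, and check whether it is a (positive or negative) perfect cube.
Check small values of y:
  y = 0: RHS = 17 is not a perfect cube.
  y = 1: RHS = 32 is not a perfect cube.
  y = -1: RHS = 2 is not a perfect cube.
  y = 2: RHS = 137 is not a perfect cube.
  y = -2: RHS = -103 is not a perfect cube.
  y = 3: RHS = 422 is not a perfect cube.
  y = -3: RHS = -388 is not a perfect cube.
Continuing the search up to |y| = 35 finds no solutions either.
No (x, y) in the scanned range satisfies the equation.

No integer solutions with |y| ≤ 35.


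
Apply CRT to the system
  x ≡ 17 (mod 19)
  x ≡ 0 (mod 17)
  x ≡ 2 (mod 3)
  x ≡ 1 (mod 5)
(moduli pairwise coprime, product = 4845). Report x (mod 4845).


Product of moduli M = 19 · 17 · 3 · 5 = 4845.
Merge one congruence at a time:
  Start: x ≡ 17 (mod 19).
  Combine with x ≡ 0 (mod 17); new modulus lcm = 323.
    Write x = 17 + 19·t and substitute into x ≡ 0 (mod 17): 19·t ≡ 0 − 17 = -17 (mod 17).
    Reduce coefficients mod 17: 2·t ≡ 0 (mod 17).
    The inverse of 2 mod 17 is 9 (since 2·9 = 18 = 1·17 + 1), so t ≡ 9·0 = 0 ≡ 0 (mod 17).
    Then x = 17 + 19·0 = 17, valid modulo lcm(19, 17) = 323: x ≡ 17 (mod 323).
  Combine with x ≡ 2 (mod 3); new modulus lcm = 969.
    Write x = 17 + 323·t and substitute into x ≡ 2 (mod 3): 323·t ≡ 2 − 17 = -15 (mod 3).
    Reduce coefficients mod 3: 2·t ≡ 0 (mod 3).
    The inverse of 2 mod 3 is 2 (since 2·2 = 4 = 1·3 + 1), so t ≡ 2·0 = 0 ≡ 0 (mod 3).
    Then x = 17 + 323·0 = 17, valid modulo lcm(323, 3) = 969: x ≡ 17 (mod 969).
  Combine with x ≡ 1 (mod 5); new modulus lcm = 4845.
    Write x = 17 + 969·t and substitute into x ≡ 1 (mod 5): 969·t ≡ 1 − 17 = -16 (mod 5).
    Reduce coefficients mod 5: 4·t ≡ 4 (mod 5).
    The inverse of 4 mod 5 is 4 (since 4·4 = 16 = 3·5 + 1), so t ≡ 4·4 = 16 ≡ 1 (mod 5).
    Then x = 17 + 969·1 = 986, valid modulo lcm(969, 5) = 4845: x ≡ 986 (mod 4845).
Verify against each original: 986 mod 19 = 17, 986 mod 17 = 0, 986 mod 3 = 2, 986 mod 5 = 1.

x ≡ 986 (mod 4845).


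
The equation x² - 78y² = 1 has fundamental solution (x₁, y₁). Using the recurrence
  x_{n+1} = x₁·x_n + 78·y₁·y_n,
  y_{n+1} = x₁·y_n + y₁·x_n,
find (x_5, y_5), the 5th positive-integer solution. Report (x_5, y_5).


Step 1: Find the fundamental solution (x₁, y₁) of x² - 78y² = 1.
  Expand √78 as a continued fraction. a₀ = ⌊√78⌋ = 8; iterate m_{k+1} = d_k·a_k − m_k, d_{k+1} = (78 − m_{k+1}²)/d_k, a_{k+1} = ⌊(a₀ + m_{k+1})/d_{k+1}⌋ (starting m₀ = 0, d₀ = 1), with convergents p_k = a_k·p_{k-1} + p_{k-2}, q_k = a_k·q_{k-1} + q_{k-2} (p₋₁ = 1, q₋₁ = 0):
  k = 0: a₀ = 8; p₀/q₀ = 8/1; p₀² − 78·q₀² = 64 − 78 = -14.
  k = 1: m = 8, d = 14, a = ⌊(8 + 8)/14⌋ = 1; p/q = (1·8 + 1)/(1·1 + 0) = 9/1; p² − 78·q² = 81 − 78 = 3.
  k = 2: m = 6, d = 3, a = ⌊(8 + 6)/3⌋ = 4; p/q = (4·9 + 8)/(4·1 + 1) = 44/5; p² − 78·q² = 1936 − 1950 = -14.
  k = 3: m = 6, d = 14, a = ⌊(8 + 6)/14⌋ = 1; p/q = (1·44 + 9)/(1·5 + 1) = 53/6; p² − 78·q² = 2809 − 2808 = 1.
  The first convergent with p² − 78·q² = 1 gives the fundamental solution (x₁, y₁) = (53, 6).
Step 2: Apply the recurrence (x_{n+1}, y_{n+1}) = (x₁x_n + 78y₁y_n, x₁y_n + y₁x_n) repeatedly.
  From (x_1, y_1) = (53, 6): x_2 = 53·53 + 78·6·6 = 5617; y_2 = 53·6 + 6·53 = 636.
  From (x_2, y_2) = (5617, 636): x_3 = 53·5617 + 78·6·636 = 595349; y_3 = 53·636 + 6·5617 = 67410.
  From (x_3, y_3) = (595349, 67410): x_4 = 53·595349 + 78·6·67410 = 63101377; y_4 = 53·67410 + 6·595349 = 7144824.
  From (x_4, y_4) = (63101377, 7144824): x_5 = 53·63101377 + 78·6·7144824 = 6688150613; y_5 = 53·7144824 + 6·63101377 = 757283934.
Step 3: Verify x_5² - 78·y_5² = 44731358622172275769 - 44731358622172275768 = 1 (should be 1). ✓

(x_1, y_1) = (53, 6); (x_5, y_5) = (6688150613, 757283934).


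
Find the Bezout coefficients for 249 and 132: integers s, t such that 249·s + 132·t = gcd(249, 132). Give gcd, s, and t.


Euclidean algorithm on (249, 132) — divide until remainder is 0:
  249 = 1 · 132 + 117
  132 = 1 · 117 + 15
  117 = 7 · 15 + 12
  15 = 1 · 12 + 3
  12 = 4 · 3 + 0
gcd(249, 132) = 3.
Track Bezout coefficients alongside the remainders: start with r₀ = 249 = a·1 + b·0 (s = 1, t = 0) and r₁ = 132 = a·0 + b·1 (s = 0, t = 1); each new remainder r_{k+1} = r_{k-1} − q_k·r_k inherits s_{k+1} = s_{k-1} − q_k·s_k, t_{k+1} = t_{k-1} − q_k·t_k, so r_k = a·s_k + b·t_k at every step:
  q = 1: r = 117, s = 1 − 1·0 = 1, t = 0 − 1·1 = -1  (check: 249·1 + 132·(-1) = 117)
  q = 1: r = 15, s = 0 − 1·1 = -1, t = 1 − 1·(-1) = 2  (check: 249·(-1) + 132·2 = 15)
  q = 7: r = 12, s = 1 − 7·(-1) = 8, t = -1 − 7·2 = -15  (check: 249·8 + 132·(-15) = 12)
  q = 1: r = 3, s = -1 − 1·8 = -9, t = 2 − 1·(-15) = 17  (check: 249·(-9) + 132·17 = 3)
The row with r = 3 (the gcd) gives the Bezout coefficients s = -9, t = 17.
Result: 249 · (-9) + 132 · (17) = 3.

gcd(249, 132) = 3; s = -9, t = 17 (check: 249·(-9) + 132·17 = 3).


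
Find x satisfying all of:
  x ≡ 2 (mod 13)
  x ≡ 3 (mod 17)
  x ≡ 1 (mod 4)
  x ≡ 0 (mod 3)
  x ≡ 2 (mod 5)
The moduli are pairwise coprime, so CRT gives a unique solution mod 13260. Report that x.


Product of moduli M = 13 · 17 · 4 · 3 · 5 = 13260.
Merge one congruence at a time:
  Start: x ≡ 2 (mod 13).
  Combine with x ≡ 3 (mod 17); new modulus lcm = 221.
    Write x = 2 + 13·t and substitute into x ≡ 3 (mod 17): 13·t ≡ 3 − 2 = 1 (mod 17).
    The inverse of 13 mod 17 is 4 (since 13·4 = 52 = 3·17 + 1), so t ≡ 4·1 = 4 ≡ 4 (mod 17).
    Then x = 2 + 13·4 = 54, valid modulo lcm(13, 17) = 221: x ≡ 54 (mod 221).
  Combine with x ≡ 1 (mod 4); new modulus lcm = 884.
    Write x = 54 + 221·t and substitute into x ≡ 1 (mod 4): 221·t ≡ 1 − 54 = -53 (mod 4).
    Reduce coefficients mod 4: 1·t ≡ 3 (mod 4).
    So t ≡ 3 (mod 4).
    Then x = 54 + 221·3 = 717, valid modulo lcm(221, 4) = 884: x ≡ 717 (mod 884).
  Combine with x ≡ 0 (mod 3); new modulus lcm = 2652.
    Write x = 717 + 884·t and substitute into x ≡ 0 (mod 3): 884·t ≡ 0 − 717 = -717 (mod 3).
    Reduce coefficients mod 3: 2·t ≡ 0 (mod 3).
    The inverse of 2 mod 3 is 2 (since 2·2 = 4 = 1·3 + 1), so t ≡ 2·0 = 0 ≡ 0 (mod 3).
    Then x = 717 + 884·0 = 717, valid modulo lcm(884, 3) = 2652: x ≡ 717 (mod 2652).
  Combine with x ≡ 2 (mod 5); new modulus lcm = 13260.
    Write x = 717 + 2652·t and substitute into x ≡ 2 (mod 5): 2652·t ≡ 2 − 717 = -715 (mod 5).
    Reduce coefficients mod 5: 2·t ≡ 0 (mod 5).
    The inverse of 2 mod 5 is 3 (since 2·3 = 6 = 1·5 + 1), so t ≡ 3·0 = 0 ≡ 0 (mod 5).
    Then x = 717 + 2652·0 = 717, valid modulo lcm(2652, 5) = 13260: x ≡ 717 (mod 13260).
Verify against each original: 717 mod 13 = 2, 717 mod 17 = 3, 717 mod 4 = 1, 717 mod 3 = 0, 717 mod 5 = 2.

x ≡ 717 (mod 13260).


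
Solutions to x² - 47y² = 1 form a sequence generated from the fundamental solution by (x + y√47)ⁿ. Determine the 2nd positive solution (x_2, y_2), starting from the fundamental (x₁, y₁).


Step 1: Find the fundamental solution (x₁, y₁) of x² - 47y² = 1.
  Expand √47 as a continued fraction. a₀ = ⌊√47⌋ = 6; iterate m_{k+1} = d_k·a_k − m_k, d_{k+1} = (47 − m_{k+1}²)/d_k, a_{k+1} = ⌊(a₀ + m_{k+1})/d_{k+1}⌋ (starting m₀ = 0, d₀ = 1), with convergents p_k = a_k·p_{k-1} + p_{k-2}, q_k = a_k·q_{k-1} + q_{k-2} (p₋₁ = 1, q₋₁ = 0):
  k = 0: a₀ = 6; p₀/q₀ = 6/1; p₀² − 47·q₀² = 36 − 47 = -11.
  k = 1: m = 6, d = 11, a = ⌊(6 + 6)/11⌋ = 1; p/q = (1·6 + 1)/(1·1 + 0) = 7/1; p² − 47·q² = 49 − 47 = 2.
  k = 2: m = 5, d = 2, a = ⌊(6 + 5)/2⌋ = 5; p/q = (5·7 + 6)/(5·1 + 1) = 41/6; p² − 47·q² = 1681 − 1692 = -11.
  k = 3: m = 5, d = 11, a = ⌊(6 + 5)/11⌋ = 1; p/q = (1·41 + 7)/(1·6 + 1) = 48/7; p² − 47·q² = 2304 − 2303 = 1.
  The first convergent with p² − 47·q² = 1 gives the fundamental solution (x₁, y₁) = (48, 7).
Step 2: Apply the recurrence (x_{n+1}, y_{n+1}) = (x₁x_n + 47y₁y_n, x₁y_n + y₁x_n) repeatedly.
  From (x_1, y_1) = (48, 7): x_2 = 48·48 + 47·7·7 = 4607; y_2 = 48·7 + 7·48 = 672.
Step 3: Verify x_2² - 47·y_2² = 21224449 - 21224448 = 1 (should be 1). ✓

(x_1, y_1) = (48, 7); (x_2, y_2) = (4607, 672).


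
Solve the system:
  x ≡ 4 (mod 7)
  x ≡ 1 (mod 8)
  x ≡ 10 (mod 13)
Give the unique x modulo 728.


Moduli 7, 8, 13 are pairwise coprime; by CRT there is a unique solution modulo M = 7 · 8 · 13 = 728.
Solve pairwise, accumulating the modulus:
  Start with x ≡ 4 (mod 7).
  Combine with x ≡ 1 (mod 8): since gcd(7, 8) = 1, we get a unique residue mod 56.
    Write x = 4 + 7·t and substitute into x ≡ 1 (mod 8): 7·t ≡ 1 − 4 = -3 (mod 8).
    Reduce coefficients mod 8: 7·t ≡ 5 (mod 8).
    The inverse of 7 mod 8 is 7 (since 7·7 = 49 = 6·8 + 1), so t ≡ 7·5 = 35 ≡ 3 (mod 8).
    Then x = 4 + 7·3 = 25, valid modulo lcm(7, 8) = 56: x ≡ 25 (mod 56).
  Combine with x ≡ 10 (mod 13): since gcd(56, 13) = 1, we get a unique residue mod 728.
    Write x = 25 + 56·t and substitute into x ≡ 10 (mod 13): 56·t ≡ 10 − 25 = -15 (mod 13).
    Reduce coefficients mod 13: 4·t ≡ 11 (mod 13).
    The inverse of 4 mod 13 is 10 (since 4·10 = 40 = 3·13 + 1), so t ≡ 10·11 = 110 ≡ 6 (mod 13).
    Then x = 25 + 56·6 = 361, valid modulo lcm(56, 13) = 728: x ≡ 361 (mod 728).
Verify: 361 mod 7 = 4 ✓, 361 mod 8 = 1 ✓, 361 mod 13 = 10 ✓.

x ≡ 361 (mod 728).


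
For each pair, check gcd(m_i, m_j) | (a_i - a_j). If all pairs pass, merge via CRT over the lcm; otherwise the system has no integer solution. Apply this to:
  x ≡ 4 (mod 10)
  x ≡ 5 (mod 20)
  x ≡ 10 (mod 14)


Moduli 10, 20, 14 are not pairwise coprime, so CRT works modulo lcm(m_i) when all pairwise compatibility conditions hold.
Pairwise compatibility: gcd(m_i, m_j) must divide a_i - a_j for every pair.
Merge one congruence at a time:
  Start: x ≡ 4 (mod 10).
  Combine with x ≡ 5 (mod 20): gcd(10, 20) = 10, and 5 - 4 = 1 is NOT divisible by 10.
    ⇒ system is inconsistent (no integer solution).

No solution (the system is inconsistent).


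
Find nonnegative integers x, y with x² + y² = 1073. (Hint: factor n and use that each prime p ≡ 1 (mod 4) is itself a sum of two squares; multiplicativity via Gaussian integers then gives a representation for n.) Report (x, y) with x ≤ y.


Step 1: Factor n = 1073 = 29 · 37.
Step 2: Check the mod-4 condition on each prime factor: 29 ≡ 1 (mod 4), exponent 1; 37 ≡ 1 (mod 4), exponent 1.
All primes ≡ 3 (mod 4) appear to even exponent (or don't appear), so by the two-squares theorem n IS expressible as a sum of two squares.
Step 3: Build a representation. Here n = 29 · 37 is a product of primes ≡ 1 (mod 4). Each prime p ≡ 1 (mod 4) is itself a sum of two squares; find a² by testing p − a² for a perfect square:
  29: 29 − 1² = 28, 29 − 2² = 25 = 5² ⇒ 29 = 2² + 5².
  37: 37 − 1² = 36 = 6² ⇒ 37 = 1² + 6².
  Combine using the Brahmagupta–Fibonacci identity (a² + b²)(c² + d²) = (ac − bd)² + (ad + bc)² = (ac + bd)² + (ad − bc)²:
  29 · 37 = 1073: from (2² + 5²)(1² + 6²), take (2·1 − 5·6, 2·6 + 5·1) = (2 − 30, 12 + 5) = (-28, 17); dropping signs (only squares matter) gives (28, 17); check 28² + 17² = 784 + 289 = 1073 ✓.
Step 4: Order so x ≤ y and verify: 17² + 28² = 289 + 784 = 1073 = n. ✓

n = 1073 = 17² + 28² (one valid representation with x ≤ y).


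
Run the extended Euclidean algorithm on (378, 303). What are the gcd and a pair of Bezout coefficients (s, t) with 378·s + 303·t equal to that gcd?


Euclidean algorithm on (378, 303) — divide until remainder is 0:
  378 = 1 · 303 + 75
  303 = 4 · 75 + 3
  75 = 25 · 3 + 0
gcd(378, 303) = 3.
Track Bezout coefficients alongside the remainders: start with r₀ = 378 = a·1 + b·0 (s = 1, t = 0) and r₁ = 303 = a·0 + b·1 (s = 0, t = 1); each new remainder r_{k+1} = r_{k-1} − q_k·r_k inherits s_{k+1} = s_{k-1} − q_k·s_k, t_{k+1} = t_{k-1} − q_k·t_k, so r_k = a·s_k + b·t_k at every step:
  q = 1: r = 75, s = 1 − 1·0 = 1, t = 0 − 1·1 = -1  (check: 378·1 + 303·(-1) = 75)
  q = 4: r = 3, s = 0 − 4·1 = -4, t = 1 − 4·(-1) = 5  (check: 378·(-4) + 303·5 = 3)
The row with r = 3 (the gcd) gives the Bezout coefficients s = -4, t = 5.
Result: 378 · (-4) + 303 · (5) = 3.

gcd(378, 303) = 3; s = -4, t = 5 (check: 378·(-4) + 303·5 = 3).
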